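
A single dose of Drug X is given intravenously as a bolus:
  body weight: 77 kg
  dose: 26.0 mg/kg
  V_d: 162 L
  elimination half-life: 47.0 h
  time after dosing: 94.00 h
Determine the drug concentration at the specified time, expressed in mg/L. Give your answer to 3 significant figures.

Total dose = 26.0 × 77 = 2002 mg
C₀ = Dose / Vd = 2002 / 162 = 12.36 mg/L
k = ln2 / t½ = 0.693147 / 47.0 = 0.01475 h⁻¹
t / t½ = 94.00 / 47.0 = 2 half-lives
C = C₀ × (1/2)^2 = 12.36 × 0.2500 = 3.090 mg/L

3.09 mg/L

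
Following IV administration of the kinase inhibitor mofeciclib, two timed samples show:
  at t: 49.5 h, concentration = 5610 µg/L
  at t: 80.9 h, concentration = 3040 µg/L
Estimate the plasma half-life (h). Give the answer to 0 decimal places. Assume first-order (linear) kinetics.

k = ln(C₁/C₂) / (t₂ − t₁) = ln(5610/3040) / (80.9 − 49.5)
  = 0.6127 / 31.40 = 0.01951 h⁻¹
t½ = ln2 / k = 0.693147 / 0.01951 = 35.53 h

36 h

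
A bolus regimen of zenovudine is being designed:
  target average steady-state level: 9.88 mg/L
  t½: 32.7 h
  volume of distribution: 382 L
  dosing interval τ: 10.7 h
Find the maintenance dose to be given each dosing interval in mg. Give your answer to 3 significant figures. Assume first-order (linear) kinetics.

856 mg

k = ln2 / t½ = 0.693147 / 32.7 = 0.02120 h⁻¹
CL = k × Vd = 0.02120 × 382 = 8.098 L/h
At steady state, Dose/τ = Css × CL.
Dose = Css × CL × τ = 9.88 × 8.098 × 10.7 = 856.1 mg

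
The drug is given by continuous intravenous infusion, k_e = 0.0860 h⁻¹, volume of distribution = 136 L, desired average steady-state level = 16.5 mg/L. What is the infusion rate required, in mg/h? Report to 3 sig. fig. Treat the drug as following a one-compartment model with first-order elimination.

193 mg/h

CL = k × Vd = 0.08600 × 136 = 11.70 L/h
At steady state, infusion rate R₀ = Css × CL = 16.5 × 11.70 = 193.1 mg/h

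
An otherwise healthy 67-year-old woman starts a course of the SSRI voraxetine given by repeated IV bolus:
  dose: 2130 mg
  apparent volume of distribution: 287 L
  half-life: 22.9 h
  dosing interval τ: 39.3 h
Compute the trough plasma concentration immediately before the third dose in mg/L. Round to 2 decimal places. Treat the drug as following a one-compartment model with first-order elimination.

2.95 mg/L

C₀ per dose = Dose / Vd = 2130 / 287 = 7.422 mg/L
k = ln2 / t½ = 0.693147 / 22.9 = 0.03027 h⁻¹
Fraction remaining after one interval: r = e^(−kτ) = e^(−0.03027 × 39.3) = 0.3043
Before dose 3, 2 doses have been given (aged 1τ, 2τ).
C_trough = C₀ × (r + r²) = 7.422 × (0.3043 + 0.09260) = 2.946 mg/L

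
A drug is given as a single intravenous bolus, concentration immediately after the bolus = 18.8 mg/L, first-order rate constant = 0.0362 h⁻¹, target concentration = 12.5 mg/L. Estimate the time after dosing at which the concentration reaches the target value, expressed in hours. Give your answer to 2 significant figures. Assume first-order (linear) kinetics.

t = ln(C₀ / C) / k = ln(18.80 / 12.5) / 0.03620
  = ln(1.504) / 0.03620 = 0.4081 / 0.03620 = 11.27 h

11 h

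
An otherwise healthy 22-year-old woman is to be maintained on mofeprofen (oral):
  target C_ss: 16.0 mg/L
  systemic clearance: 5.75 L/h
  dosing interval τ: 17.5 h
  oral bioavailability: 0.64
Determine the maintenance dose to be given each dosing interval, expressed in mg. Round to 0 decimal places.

At steady state, F × (Dose/τ) = Css × CL.
Dose = Css × CL × τ / F = 16.0 × 5.750 × 17.5 / 0.64 = 2516 mg

2516 mg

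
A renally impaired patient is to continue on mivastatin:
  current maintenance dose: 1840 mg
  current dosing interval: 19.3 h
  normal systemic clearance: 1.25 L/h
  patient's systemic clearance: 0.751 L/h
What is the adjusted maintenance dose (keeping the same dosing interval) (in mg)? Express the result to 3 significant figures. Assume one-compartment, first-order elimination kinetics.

To keep the same average steady-state level, dosing rate must scale with clearance.
CL ratio = 0.751 / 1.25 = 0.6008
New dose (same interval) = 1840 × 0.6008 = 1105 mg

1110 mg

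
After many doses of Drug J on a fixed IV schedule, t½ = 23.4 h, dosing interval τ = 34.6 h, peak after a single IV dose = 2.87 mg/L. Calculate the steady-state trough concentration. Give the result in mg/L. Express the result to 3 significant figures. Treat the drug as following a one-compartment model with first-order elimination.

1.61 mg/L

k = ln2 / t½ = 0.693147 / 23.4 = 0.02962 h⁻¹
e^(−kτ) = e^(−0.02962 × 34.6) = 0.3588
Accumulation ratio R = 1 / (1 − e^(−kτ)) = 1 / (1 − 0.3588) = 1.560
Steady-state trough = C₀ × R × e^(−kτ) = 2.87 × 1.560 × 0.3588 = 1.606 mg/L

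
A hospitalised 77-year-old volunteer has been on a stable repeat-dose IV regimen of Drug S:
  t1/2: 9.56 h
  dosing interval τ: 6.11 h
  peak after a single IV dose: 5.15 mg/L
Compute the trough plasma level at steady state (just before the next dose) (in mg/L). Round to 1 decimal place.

k = ln2 / t½ = 0.693147 / 9.56 = 0.07250 h⁻¹
e^(−kτ) = e^(−0.07250 × 6.11) = 0.6421
Accumulation ratio R = 1 / (1 − e^(−kτ)) = 1 / (1 − 0.6421) = 2.794
Steady-state trough = C₀ × R × e^(−kτ) = 5.15 × 2.794 × 0.6421 = 9.239 mg/L

9.2 mg/L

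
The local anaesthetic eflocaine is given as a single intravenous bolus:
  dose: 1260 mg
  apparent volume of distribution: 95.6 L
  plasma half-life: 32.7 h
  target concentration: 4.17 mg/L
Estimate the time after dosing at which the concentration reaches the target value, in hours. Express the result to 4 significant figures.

54.29 h

C₀ = Dose / Vd = 1260 / 95.6 = 13.18 mg/L
k = ln2 / t½ = 0.693147 / 32.7 = 0.02120 h⁻¹
t = ln(C₀ / C) / k = ln(13.18 / 4.17) / 0.02120
  = ln(3.161) / 0.02120 = 1.151 / 0.02120 = 54.29 h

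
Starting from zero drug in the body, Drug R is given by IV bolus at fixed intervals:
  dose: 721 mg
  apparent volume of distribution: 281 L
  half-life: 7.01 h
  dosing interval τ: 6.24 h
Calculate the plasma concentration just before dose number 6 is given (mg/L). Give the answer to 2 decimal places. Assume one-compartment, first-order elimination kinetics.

2.87 mg/L

C₀ per dose = Dose / Vd = 721 / 281 = 2.566 mg/L
k = ln2 / t½ = 0.693147 / 7.01 = 0.09888 h⁻¹
Fraction remaining after one interval: r = e^(−kτ) = e^(−0.09888 × 6.24) = 0.5396
Before dose 6, 5 doses have been given (aged 1τ, 2τ, 3τ, 4τ, 5τ).
C_trough = C₀ × (r + r² + … + r^5) = C₀ × r(1−r^5)/(1−r)
        = 2.566 × 0.5396 × (1 − 0.04575) / (1 − 0.5396) = 2.870 mg/L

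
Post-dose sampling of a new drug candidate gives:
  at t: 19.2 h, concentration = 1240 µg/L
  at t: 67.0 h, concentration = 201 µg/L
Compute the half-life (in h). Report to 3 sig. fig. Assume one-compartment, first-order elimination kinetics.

18.2 h

k = ln(C₁/C₂) / (t₂ − t₁) = ln(1240/201) / (67.0 − 19.2)
  = 1.820 / 47.80 = 0.03808 h⁻¹
t½ = ln2 / k = 0.693147 / 0.03808 = 18.20 h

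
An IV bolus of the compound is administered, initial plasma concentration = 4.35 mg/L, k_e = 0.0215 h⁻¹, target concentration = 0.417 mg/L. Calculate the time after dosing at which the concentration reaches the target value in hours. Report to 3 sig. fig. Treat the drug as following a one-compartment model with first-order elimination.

t = ln(C₀ / C) / k = ln(4.350 / 0.417) / 0.02150
  = ln(10.43) / 0.02150 = 2.345 / 0.02150 = 109.1 h

109 h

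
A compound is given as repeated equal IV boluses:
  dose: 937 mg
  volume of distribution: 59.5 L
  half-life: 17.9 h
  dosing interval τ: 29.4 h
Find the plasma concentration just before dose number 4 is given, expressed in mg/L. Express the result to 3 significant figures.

7.18 mg/L

C₀ per dose = Dose / Vd = 937 / 59.5 = 15.75 mg/L
k = ln2 / t½ = 0.693147 / 17.9 = 0.03872 h⁻¹
Fraction remaining after one interval: r = e^(−kτ) = e^(−0.03872 × 29.4) = 0.3203
Before dose 4, 3 doses have been given (aged 1τ, 2τ, 3τ).
C_trough = C₀ × (r + r² + … + r^3) = C₀ × r(1−r^3)/(1−r)
        = 15.75 × 0.3203 × (1 − 0.03286) / (1 − 0.3203) = 7.178 mg/L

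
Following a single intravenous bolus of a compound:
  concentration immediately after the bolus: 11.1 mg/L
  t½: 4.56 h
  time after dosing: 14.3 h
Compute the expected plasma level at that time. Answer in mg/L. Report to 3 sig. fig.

k = ln2 / t½ = 0.693147 / 4.56 = 0.1520 h⁻¹
C = C₀ · e^(−k·t) = 11.10 × e^(−0.1520 × 14.3)
  = 11.10 × 0.1138 = 1.263 mg/L

1.26 mg/L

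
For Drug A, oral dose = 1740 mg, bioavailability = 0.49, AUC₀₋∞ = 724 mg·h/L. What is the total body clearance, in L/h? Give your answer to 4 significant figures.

1.178 L/h

CL = F·Dose / AUC = 0.49 × 1740 / 724 = 1.178 L/h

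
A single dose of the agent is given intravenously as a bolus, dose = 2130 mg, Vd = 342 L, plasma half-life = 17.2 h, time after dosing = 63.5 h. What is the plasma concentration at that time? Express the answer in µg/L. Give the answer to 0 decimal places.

482 µg/L

C₀ = Dose / Vd = 2130 / 342 = 6.228 mg/L
k = ln2 / t½ = 0.693147 / 17.2 = 0.04030 h⁻¹
C = C₀ · e^(−k·t) = 6.228 × e^(−0.04030 × 63.5)
  = 6.228 × 0.07738 = 0.4819 mg/L
Convert: 0.4819 mg/L × 1000 = 481.9 µg/L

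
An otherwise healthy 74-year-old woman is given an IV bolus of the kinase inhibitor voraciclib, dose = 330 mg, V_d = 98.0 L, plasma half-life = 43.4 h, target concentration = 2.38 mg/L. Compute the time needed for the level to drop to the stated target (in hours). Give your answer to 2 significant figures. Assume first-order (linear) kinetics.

C₀ = Dose / Vd = 330.0 / 98.0 = 3.367 mg/L
k = ln2 / t½ = 0.693147 / 43.4 = 0.01597 h⁻¹
t = ln(C₀ / C) / k = ln(3.367 / 2.38) / 0.01597
  = ln(1.415) / 0.01597 = 0.3471 / 0.01597 = 21.73 h

22 h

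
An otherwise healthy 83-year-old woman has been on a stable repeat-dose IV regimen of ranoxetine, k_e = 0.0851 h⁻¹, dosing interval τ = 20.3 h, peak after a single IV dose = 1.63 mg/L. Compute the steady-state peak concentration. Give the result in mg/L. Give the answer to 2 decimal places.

e^(−kτ) = e^(−0.08510 × 20.3) = 0.1777
Accumulation ratio R = 1 / (1 − e^(−kτ)) = 1 / (1 − 0.1777) = 1.216
Steady-state peak = C₀ × R = 1.63 × 1.216 = 1.982 mg/L

1.98 mg/L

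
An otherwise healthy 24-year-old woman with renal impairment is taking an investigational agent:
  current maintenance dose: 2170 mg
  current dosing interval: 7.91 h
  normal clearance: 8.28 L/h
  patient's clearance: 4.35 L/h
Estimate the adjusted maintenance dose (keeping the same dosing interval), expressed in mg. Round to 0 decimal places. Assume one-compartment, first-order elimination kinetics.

To keep the same average steady-state level, dosing rate must scale with clearance.
CL ratio = 4.35 / 8.28 = 0.5254
New dose (same interval) = 2170 × 0.5254 = 1140 mg

1140 mg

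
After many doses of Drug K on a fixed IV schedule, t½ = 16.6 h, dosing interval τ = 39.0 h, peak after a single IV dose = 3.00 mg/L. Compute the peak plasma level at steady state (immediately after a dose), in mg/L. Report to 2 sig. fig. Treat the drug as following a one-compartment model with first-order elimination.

k = ln2 / t½ = 0.693147 / 16.6 = 0.04176 h⁻¹
e^(−kτ) = e^(−0.04176 × 39.0) = 0.1962
Accumulation ratio R = 1 / (1 − e^(−kτ)) = 1 / (1 − 0.1962) = 1.244
Steady-state peak = C₀ × R = 3.00 × 1.244 = 3.732 mg/L

3.7 mg/L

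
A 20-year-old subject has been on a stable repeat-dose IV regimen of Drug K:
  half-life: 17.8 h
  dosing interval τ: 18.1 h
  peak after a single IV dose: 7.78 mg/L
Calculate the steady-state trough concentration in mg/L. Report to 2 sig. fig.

k = ln2 / t½ = 0.693147 / 17.8 = 0.03894 h⁻¹
e^(−kτ) = e^(−0.03894 × 18.1) = 0.4942
Accumulation ratio R = 1 / (1 − e^(−kτ)) = 1 / (1 − 0.4942) = 1.977
Steady-state trough = C₀ × R × e^(−kτ) = 7.78 × 1.977 × 0.4942 = 7.601 mg/L

7.6 mg/L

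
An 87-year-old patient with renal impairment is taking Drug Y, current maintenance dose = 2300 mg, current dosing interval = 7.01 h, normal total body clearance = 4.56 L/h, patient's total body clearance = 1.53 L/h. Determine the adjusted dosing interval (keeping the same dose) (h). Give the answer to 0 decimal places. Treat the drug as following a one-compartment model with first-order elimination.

To keep the same average steady-state level, dosing rate must scale with clearance.
CL ratio = 1.53 / 4.56 = 0.3355
New interval (same dose) = 7.01 / 0.3355 = 20.89 h

21 h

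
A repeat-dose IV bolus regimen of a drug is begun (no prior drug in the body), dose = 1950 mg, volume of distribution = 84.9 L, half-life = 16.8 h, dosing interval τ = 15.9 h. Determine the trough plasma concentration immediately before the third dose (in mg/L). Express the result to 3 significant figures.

18.1 mg/L

C₀ per dose = Dose / Vd = 1950 / 84.9 = 22.97 mg/L
k = ln2 / t½ = 0.693147 / 16.8 = 0.04126 h⁻¹
Fraction remaining after one interval: r = e^(−kτ) = e^(−0.04126 × 15.9) = 0.5189
Before dose 3, 2 doses have been given (aged 1τ, 2τ).
C_trough = C₀ × (r + r²) = 22.97 × (0.5189 + 0.2693) = 18.10 mg/L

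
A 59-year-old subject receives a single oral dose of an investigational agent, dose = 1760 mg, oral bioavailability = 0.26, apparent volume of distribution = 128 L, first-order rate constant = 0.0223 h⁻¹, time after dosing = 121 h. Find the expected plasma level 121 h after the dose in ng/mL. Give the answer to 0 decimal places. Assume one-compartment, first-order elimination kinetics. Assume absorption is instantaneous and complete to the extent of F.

Amount reaching circulation = F × Dose = 0.26 × 1760 = 457.6 mg
C₀ = F·Dose / Vd = 457.6 / 128 = 3.575 mg/L
C = C₀ · e^(−k·t) = 3.575 × e^(−0.02230 × 121)
  = 3.575 × 0.06732 = 0.2407 mg/L
Convert: 0.2407 mg/L × 1000 = 240.7 ng/mL

241 ng/mL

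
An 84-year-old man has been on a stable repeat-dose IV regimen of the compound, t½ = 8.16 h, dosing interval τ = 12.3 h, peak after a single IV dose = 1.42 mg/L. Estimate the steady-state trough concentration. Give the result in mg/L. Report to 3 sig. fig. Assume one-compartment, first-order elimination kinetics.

0.771 mg/L

k = ln2 / t½ = 0.693147 / 8.16 = 0.08494 h⁻¹
e^(−kτ) = e^(−0.08494 × 12.3) = 0.3518
Accumulation ratio R = 1 / (1 − e^(−kτ)) = 1 / (1 − 0.3518) = 1.543
Steady-state trough = C₀ × R × e^(−kτ) = 1.42 × 1.543 × 0.3518 = 0.7708 mg/L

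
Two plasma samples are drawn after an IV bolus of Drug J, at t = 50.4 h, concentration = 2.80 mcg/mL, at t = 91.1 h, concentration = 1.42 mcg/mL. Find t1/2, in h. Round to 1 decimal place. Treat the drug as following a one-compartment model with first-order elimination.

k = ln(C₁/C₂) / (t₂ − t₁) = ln(2.80/1.42) / (91.1 − 50.4)
  = 0.6790 / 40.70 = 0.01668 h⁻¹
t½ = ln2 / k = 0.693147 / 0.01668 = 41.56 h

41.6 h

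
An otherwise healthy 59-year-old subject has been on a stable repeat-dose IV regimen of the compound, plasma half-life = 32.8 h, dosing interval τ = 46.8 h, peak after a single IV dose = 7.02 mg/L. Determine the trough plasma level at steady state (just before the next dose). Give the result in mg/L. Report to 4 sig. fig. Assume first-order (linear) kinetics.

4.157 mg/L

k = ln2 / t½ = 0.693147 / 32.8 = 0.02113 h⁻¹
e^(−kτ) = e^(−0.02113 × 46.8) = 0.3720
Accumulation ratio R = 1 / (1 − e^(−kτ)) = 1 / (1 − 0.3720) = 1.592
Steady-state trough = C₀ × R × e^(−kτ) = 7.02 × 1.592 × 0.3720 = 4.157 mg/L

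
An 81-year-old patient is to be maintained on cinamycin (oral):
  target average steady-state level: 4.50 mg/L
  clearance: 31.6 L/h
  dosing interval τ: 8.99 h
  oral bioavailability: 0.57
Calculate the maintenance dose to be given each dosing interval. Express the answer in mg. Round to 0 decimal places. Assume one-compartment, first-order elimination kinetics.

2243 mg

At steady state, F × (Dose/τ) = Css × CL.
Dose = Css × CL × τ / F = 4.50 × 31.60 × 8.99 / 0.57 = 2243 mg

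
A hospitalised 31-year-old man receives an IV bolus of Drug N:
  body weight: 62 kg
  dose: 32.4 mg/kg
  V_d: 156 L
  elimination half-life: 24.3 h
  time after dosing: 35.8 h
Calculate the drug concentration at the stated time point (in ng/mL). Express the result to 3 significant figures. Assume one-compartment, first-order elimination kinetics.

Total dose = 32.4 × 62 = 2009 mg
C₀ = Dose / Vd = 2009 / 156 = 12.88 mg/L
k = ln2 / t½ = 0.693147 / 24.3 = 0.02852 h⁻¹
C = C₀ · e^(−k·t) = 12.88 × e^(−0.02852 × 35.8)
  = 12.88 × 0.3602 = 4.639 mg/L
Convert: 4.639 mg/L × 1000 = 4639 ng/mL

4640 ng/mL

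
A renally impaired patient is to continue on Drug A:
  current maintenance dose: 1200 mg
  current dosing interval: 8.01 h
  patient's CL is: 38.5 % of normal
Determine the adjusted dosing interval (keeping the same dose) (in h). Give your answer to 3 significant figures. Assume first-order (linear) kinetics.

20.8 h

To keep the same average steady-state level, dosing rate must scale with clearance.
CL ratio = 38.5 / 100 = 0.3850
New interval (same dose) = 8.01 / 0.3850 = 20.81 h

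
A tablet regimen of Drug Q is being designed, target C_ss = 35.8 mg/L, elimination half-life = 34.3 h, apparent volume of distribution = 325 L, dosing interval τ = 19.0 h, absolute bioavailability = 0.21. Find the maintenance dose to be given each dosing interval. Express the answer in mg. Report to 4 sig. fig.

k = ln2 / t½ = 0.693147 / 34.3 = 0.02021 h⁻¹
CL = k × Vd = 0.02021 × 325 = 6.568 L/h
At steady state, F × (Dose/τ) = Css × CL.
Dose = Css × CL × τ / F = 35.8 × 6.568 × 19.0 / 0.21 = 21270 mg

21270 mg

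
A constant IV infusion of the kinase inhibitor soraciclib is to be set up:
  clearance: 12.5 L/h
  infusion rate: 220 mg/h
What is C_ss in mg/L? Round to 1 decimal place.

17.6 mg/L

At steady state Css = R₀ / CL = 220 / 12.50 = 17.60 mg/L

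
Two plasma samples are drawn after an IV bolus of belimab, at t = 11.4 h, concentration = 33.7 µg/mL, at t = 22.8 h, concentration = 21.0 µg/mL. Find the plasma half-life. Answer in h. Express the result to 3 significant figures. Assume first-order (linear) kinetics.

16.7 h

k = ln(C₁/C₂) / (t₂ − t₁) = ln(33.7/21.0) / (22.8 − 11.4)
  = 0.4730 / 11.40 = 0.04149 h⁻¹
t½ = ln2 / k = 0.693147 / 0.04149 = 16.71 h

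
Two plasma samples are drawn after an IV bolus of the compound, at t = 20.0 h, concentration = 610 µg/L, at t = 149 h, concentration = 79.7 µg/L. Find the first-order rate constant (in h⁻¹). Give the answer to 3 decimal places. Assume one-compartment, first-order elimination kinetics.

0.016 h⁻¹

k = ln(C₁/C₂) / (t₂ − t₁) = ln(610/79.7) / (149 − 20.0)
  = 2.035 / 129.0 = 0.01578 h⁻¹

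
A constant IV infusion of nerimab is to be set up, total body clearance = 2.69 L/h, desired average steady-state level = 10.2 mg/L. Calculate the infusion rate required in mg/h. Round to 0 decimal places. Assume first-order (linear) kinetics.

At steady state, infusion rate R₀ = Css × CL = 10.2 × 2.690 = 27.44 mg/h

27 mg/h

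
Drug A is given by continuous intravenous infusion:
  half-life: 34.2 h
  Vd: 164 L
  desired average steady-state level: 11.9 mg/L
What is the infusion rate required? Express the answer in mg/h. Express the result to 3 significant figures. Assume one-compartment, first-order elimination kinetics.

k = ln2 / t½ = 0.693147 / 34.2 = 0.02027 h⁻¹
CL = k × Vd = 0.02027 × 164 = 3.324 L/h
At steady state, infusion rate R₀ = Css × CL = 11.9 × 3.324 = 39.56 mg/h

39.6 mg/h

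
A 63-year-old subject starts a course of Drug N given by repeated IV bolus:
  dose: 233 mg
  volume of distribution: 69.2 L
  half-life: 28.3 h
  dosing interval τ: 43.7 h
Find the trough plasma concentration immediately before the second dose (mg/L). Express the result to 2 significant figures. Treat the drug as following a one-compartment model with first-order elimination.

C₀ per dose = Dose / Vd = 233 / 69.2 = 3.367 mg/L
k = ln2 / t½ = 0.693147 / 28.3 = 0.02449 h⁻¹
Fraction remaining after one interval: r = e^(−kτ) = e^(−0.02449 × 43.7) = 0.3429
Before dose 2, 1 dose has been given (aged 1τ).
C_trough = C₀ × r = 3.367 × 0.3429 = 1.155 mg/L

1.2 mg/L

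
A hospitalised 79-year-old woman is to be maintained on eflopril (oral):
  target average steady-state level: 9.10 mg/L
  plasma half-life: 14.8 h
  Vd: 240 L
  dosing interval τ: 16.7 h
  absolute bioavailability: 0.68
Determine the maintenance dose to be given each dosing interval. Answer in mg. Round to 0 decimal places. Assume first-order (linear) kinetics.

k = ln2 / t½ = 0.693147 / 14.8 = 0.04683 h⁻¹
CL = k × Vd = 0.04683 × 240 = 11.24 L/h
At steady state, F × (Dose/τ) = Css × CL.
Dose = Css × CL × τ / F = 9.10 × 11.24 × 16.7 / 0.68 = 2512 mg

2512 mg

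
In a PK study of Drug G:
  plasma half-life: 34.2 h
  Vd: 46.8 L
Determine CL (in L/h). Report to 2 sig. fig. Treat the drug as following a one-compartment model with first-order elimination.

0.95 L/h

k = ln2 / t½ = 0.693147 / 34.2 = 0.02027 h⁻¹
CL = k × Vd = 0.02027 × 46.8 = 0.9486 L/h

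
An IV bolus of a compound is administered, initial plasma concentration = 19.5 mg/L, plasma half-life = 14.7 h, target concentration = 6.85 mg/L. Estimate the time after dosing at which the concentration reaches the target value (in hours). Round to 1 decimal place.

22.2 h

k = ln2 / t½ = 0.693147 / 14.7 = 0.04715 h⁻¹
t = ln(C₀ / C) / k = ln(19.50 / 6.85) / 0.04715
  = ln(2.847) / 0.04715 = 1.046 / 0.04715 = 22.18 h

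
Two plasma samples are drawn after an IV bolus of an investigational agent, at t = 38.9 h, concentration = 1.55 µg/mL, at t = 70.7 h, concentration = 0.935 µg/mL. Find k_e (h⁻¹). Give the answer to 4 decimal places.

0.0159 h⁻¹

k = ln(C₁/C₂) / (t₂ − t₁) = ln(1.55/0.935) / (70.7 − 38.9)
  = 0.5055 / 31.80 = 0.01590 h⁻¹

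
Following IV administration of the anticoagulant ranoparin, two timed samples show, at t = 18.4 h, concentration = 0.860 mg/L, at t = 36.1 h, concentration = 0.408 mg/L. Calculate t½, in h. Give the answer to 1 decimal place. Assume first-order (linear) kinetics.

k = ln(C₁/C₂) / (t₂ − t₁) = ln(0.860/0.408) / (36.1 − 18.4)
  = 0.7457 / 17.70 = 0.04213 h⁻¹
t½ = ln2 / k = 0.693147 / 0.04213 = 16.45 h

16.5 h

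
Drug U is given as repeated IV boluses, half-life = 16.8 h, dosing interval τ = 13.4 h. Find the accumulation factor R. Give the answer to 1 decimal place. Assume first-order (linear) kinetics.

k = ln2 / t½ = 0.693147 / 16.8 = 0.04126 h⁻¹
e^(−kτ) = e^(−0.04126 × 13.4) = 0.5753
Accumulation ratio R = 1 / (1 − e^(−kτ)) = 1 / (1 − 0.5753) = 2.355

2.4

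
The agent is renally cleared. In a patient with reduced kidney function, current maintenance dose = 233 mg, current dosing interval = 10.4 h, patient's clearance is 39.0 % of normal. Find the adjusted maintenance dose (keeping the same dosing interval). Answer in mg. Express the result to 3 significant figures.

90.9 mg

To keep the same average steady-state level, dosing rate must scale with clearance.
CL ratio = 39.0 / 100 = 0.3900
New dose (same interval) = 233 × 0.3900 = 90.87 mg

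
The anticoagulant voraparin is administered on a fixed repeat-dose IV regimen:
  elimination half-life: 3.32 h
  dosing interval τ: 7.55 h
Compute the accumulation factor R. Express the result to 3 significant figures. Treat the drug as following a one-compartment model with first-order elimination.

1.26

k = ln2 / t½ = 0.693147 / 3.32 = 0.2088 h⁻¹
e^(−kτ) = e^(−0.2088 × 7.55) = 0.2067
Accumulation ratio R = 1 / (1 − e^(−kτ)) = 1 / (1 − 0.2067) = 1.261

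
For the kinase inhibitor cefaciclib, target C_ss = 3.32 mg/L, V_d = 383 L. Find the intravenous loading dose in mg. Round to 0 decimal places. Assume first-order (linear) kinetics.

1272 mg

LD = Css × Vd = 3.32 × 383 = 1272 mg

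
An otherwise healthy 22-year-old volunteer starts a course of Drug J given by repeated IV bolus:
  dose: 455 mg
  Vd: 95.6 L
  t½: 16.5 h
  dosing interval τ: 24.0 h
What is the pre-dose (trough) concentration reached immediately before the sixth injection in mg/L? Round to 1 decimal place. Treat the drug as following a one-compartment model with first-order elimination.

2.7 mg/L

C₀ per dose = Dose / Vd = 455 / 95.6 = 4.759 mg/L
k = ln2 / t½ = 0.693147 / 16.5 = 0.04201 h⁻¹
Fraction remaining after one interval: r = e^(−kτ) = e^(−0.04201 × 24.0) = 0.3649
Before dose 6, 5 doses have been given (aged 1τ, 2τ, 3τ, 4τ, 5τ).
C_trough = C₀ × (r + r² + … + r^5) = C₀ × r(1−r^5)/(1−r)
        = 4.759 × 0.3649 × (1 − 0.006469) / (1 − 0.3649) = 2.717 mg/L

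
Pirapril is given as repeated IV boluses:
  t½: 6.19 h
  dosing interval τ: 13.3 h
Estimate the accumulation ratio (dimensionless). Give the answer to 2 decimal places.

1.29

k = ln2 / t½ = 0.693147 / 6.19 = 0.1120 h⁻¹
e^(−kτ) = e^(−0.1120 × 13.3) = 0.2255
Accumulation ratio R = 1 / (1 − e^(−kτ)) = 1 / (1 − 0.2255) = 1.291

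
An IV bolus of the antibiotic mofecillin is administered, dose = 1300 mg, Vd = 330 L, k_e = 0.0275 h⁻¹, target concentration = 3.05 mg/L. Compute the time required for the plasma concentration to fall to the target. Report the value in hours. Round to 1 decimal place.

9.3 h

C₀ = Dose / Vd = 1300 / 330 = 3.939 mg/L
t = ln(C₀ / C) / k = ln(3.939 / 3.05) / 0.02750
  = ln(1.291) / 0.02750 = 0.2554 / 0.02750 = 9.287 h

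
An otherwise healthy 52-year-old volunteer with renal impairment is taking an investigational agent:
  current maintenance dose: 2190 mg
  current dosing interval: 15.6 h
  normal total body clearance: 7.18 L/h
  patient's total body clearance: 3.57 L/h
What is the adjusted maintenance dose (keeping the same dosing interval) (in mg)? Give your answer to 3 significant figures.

1090 mg

To keep the same average steady-state level, dosing rate must scale with clearance.
CL ratio = 3.57 / 7.18 = 0.4972
New dose (same interval) = 2190 × 0.4972 = 1089 mg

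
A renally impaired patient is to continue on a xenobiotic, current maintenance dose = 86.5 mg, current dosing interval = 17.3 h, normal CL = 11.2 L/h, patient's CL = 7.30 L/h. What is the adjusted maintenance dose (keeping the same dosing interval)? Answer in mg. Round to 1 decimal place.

To keep the same average steady-state level, dosing rate must scale with clearance.
CL ratio = 7.30 / 11.2 = 0.6518
New dose (same interval) = 86.5 × 0.6518 = 56.38 mg

56.4 mg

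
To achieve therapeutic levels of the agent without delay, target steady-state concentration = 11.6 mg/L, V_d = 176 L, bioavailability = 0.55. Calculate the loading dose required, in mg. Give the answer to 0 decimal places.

LD = Css × Vd / F = 11.6 × 176 / 0.55 = 3712 mg

3712 mg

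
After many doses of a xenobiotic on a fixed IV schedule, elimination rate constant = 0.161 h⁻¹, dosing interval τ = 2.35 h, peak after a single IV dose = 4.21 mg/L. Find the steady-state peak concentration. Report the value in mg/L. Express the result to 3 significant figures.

e^(−kτ) = e^(−0.1610 × 2.35) = 0.6850
Accumulation ratio R = 1 / (1 − e^(−kτ)) = 1 / (1 − 0.6850) = 3.175
Steady-state peak = C₀ × R = 4.21 × 3.175 = 13.37 mg/L

13.4 mg/L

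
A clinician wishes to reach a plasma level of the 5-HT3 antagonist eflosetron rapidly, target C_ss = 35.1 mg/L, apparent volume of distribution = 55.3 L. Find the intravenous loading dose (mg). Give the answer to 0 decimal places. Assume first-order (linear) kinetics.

LD = Css × Vd = 35.1 × 55.3 = 1941 mg

1941 mg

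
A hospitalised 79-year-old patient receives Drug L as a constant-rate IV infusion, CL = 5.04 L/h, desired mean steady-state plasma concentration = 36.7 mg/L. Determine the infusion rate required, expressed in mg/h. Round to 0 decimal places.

At steady state, infusion rate R₀ = Css × CL = 36.7 × 5.040 = 185.0 mg/h

185 mg/h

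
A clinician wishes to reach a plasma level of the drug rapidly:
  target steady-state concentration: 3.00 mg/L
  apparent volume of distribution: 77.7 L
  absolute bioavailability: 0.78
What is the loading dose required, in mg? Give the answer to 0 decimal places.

299 mg

LD = Css × Vd / F = 3.00 × 77.7 / 0.78 = 298.8 mg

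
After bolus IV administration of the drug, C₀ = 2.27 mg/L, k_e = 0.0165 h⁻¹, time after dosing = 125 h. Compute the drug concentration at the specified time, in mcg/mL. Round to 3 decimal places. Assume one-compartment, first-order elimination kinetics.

0.289 mcg/mL

C = C₀ · e^(−k·t) = 2.270 × e^(−0.01650 × 125)
  = 2.270 × 0.1271 = 0.2885 mg/L
(0.2885 mg/L = 0.2885 mcg/mL)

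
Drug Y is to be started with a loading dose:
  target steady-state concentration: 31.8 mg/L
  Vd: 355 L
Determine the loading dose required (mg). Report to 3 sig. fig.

11300 mg

LD = Css × Vd = 31.8 × 355 = 11290 mg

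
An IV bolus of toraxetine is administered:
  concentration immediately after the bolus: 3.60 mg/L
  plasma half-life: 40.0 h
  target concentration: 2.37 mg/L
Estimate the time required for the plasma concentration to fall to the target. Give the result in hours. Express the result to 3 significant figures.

k = ln2 / t½ = 0.693147 / 40.0 = 0.01733 h⁻¹
t = ln(C₀ / C) / k = ln(3.600 / 2.37) / 0.01733
  = ln(1.519) / 0.01733 = 0.4181 / 0.01733 = 24.13 h

24.1 h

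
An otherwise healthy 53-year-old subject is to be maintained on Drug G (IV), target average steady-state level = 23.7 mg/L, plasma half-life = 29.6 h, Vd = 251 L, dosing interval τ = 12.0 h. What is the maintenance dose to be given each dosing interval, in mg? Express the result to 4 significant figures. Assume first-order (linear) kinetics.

k = ln2 / t½ = 0.693147 / 29.6 = 0.02342 h⁻¹
CL = k × Vd = 0.02342 × 251 = 5.878 L/h
At steady state, Dose/τ = Css × CL.
Dose = Css × CL × τ = 23.7 × 5.878 × 12.0 = 1672 mg

1672 mg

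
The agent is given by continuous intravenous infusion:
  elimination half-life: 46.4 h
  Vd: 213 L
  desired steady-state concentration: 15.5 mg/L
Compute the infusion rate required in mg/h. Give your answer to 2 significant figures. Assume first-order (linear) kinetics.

k = ln2 / t½ = 0.693147 / 46.4 = 0.01494 h⁻¹
CL = k × Vd = 0.01494 × 213 = 3.182 L/h
At steady state, infusion rate R₀ = Css × CL = 15.5 × 3.182 = 49.32 mg/h

49 mg/h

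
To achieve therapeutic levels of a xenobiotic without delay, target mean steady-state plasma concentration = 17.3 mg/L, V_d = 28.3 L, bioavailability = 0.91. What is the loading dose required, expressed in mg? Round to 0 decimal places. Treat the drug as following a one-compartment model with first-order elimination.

LD = Css × Vd / F = 17.3 × 28.3 / 0.91 = 538.0 mg

538 mg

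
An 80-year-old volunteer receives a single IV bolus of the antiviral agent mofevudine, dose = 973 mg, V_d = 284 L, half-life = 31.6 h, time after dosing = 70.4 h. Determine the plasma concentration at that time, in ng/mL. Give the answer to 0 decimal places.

C₀ = Dose / Vd = 973.0 / 284 = 3.426 mg/L
k = ln2 / t½ = 0.693147 / 31.6 = 0.02194 h⁻¹
C = C₀ · e^(−k·t) = 3.426 × e^(−0.02194 × 70.4)
  = 3.426 × 0.2134 = 0.7311 mg/L
Convert: 0.7311 mg/L × 1000 = 731.1 ng/mL

731 ng/mL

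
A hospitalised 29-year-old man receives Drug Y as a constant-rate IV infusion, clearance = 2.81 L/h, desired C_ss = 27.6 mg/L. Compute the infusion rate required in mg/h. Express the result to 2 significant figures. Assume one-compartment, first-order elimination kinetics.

78 mg/h

At steady state, infusion rate R₀ = Css × CL = 27.6 × 2.810 = 77.56 mg/h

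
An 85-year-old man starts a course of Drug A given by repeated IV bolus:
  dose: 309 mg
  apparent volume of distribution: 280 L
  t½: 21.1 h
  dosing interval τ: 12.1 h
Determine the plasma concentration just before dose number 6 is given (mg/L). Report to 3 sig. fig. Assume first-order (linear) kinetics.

C₀ per dose = Dose / Vd = 309 / 280 = 1.104 mg/L
k = ln2 / t½ = 0.693147 / 21.1 = 0.03285 h⁻¹
Fraction remaining after one interval: r = e^(−kτ) = e^(−0.03285 × 12.1) = 0.6720
Before dose 6, 5 doses have been given (aged 1τ, 2τ, 3τ, 4τ, 5τ).
C_trough = C₀ × (r + r² + … + r^5) = C₀ × r(1−r^5)/(1−r)
        = 1.104 × 0.6720 × (1 − 0.1370) / (1 − 0.6720) = 1.952 mg/L

1.95 mg/L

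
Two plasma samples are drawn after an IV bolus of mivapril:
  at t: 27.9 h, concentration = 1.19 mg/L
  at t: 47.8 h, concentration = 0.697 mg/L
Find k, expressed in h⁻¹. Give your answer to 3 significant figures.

0.0269 h⁻¹

k = ln(C₁/C₂) / (t₂ − t₁) = ln(1.19/0.697) / (47.8 − 27.9)
  = 0.5349 / 19.90 = 0.02688 h⁻¹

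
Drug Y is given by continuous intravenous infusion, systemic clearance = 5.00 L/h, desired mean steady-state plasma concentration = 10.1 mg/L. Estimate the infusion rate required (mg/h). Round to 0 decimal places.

51 mg/h

At steady state, infusion rate R₀ = Css × CL = 10.1 × 5.000 = 50.50 mg/h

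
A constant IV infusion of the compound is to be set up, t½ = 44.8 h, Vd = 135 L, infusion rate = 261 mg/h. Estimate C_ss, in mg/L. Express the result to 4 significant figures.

k = ln2 / t½ = 0.693147 / 44.8 = 0.01547 h⁻¹
CL = k × Vd = 0.01547 × 135 = 2.088 L/h
At steady state Css = R₀ / CL = 261 / 2.088 = 125.0 mg/L

125.0 mg/L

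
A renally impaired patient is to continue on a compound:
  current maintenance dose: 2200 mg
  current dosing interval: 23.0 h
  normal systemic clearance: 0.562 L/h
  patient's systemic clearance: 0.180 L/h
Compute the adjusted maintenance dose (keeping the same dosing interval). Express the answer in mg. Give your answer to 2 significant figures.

To keep the same average steady-state level, dosing rate must scale with clearance.
CL ratio = 0.180 / 0.562 = 0.3203
New dose (same interval) = 2200 × 0.3203 = 704.7 mg

700 mg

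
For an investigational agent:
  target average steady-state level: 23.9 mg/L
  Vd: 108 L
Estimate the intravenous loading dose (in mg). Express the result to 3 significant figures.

2580 mg

LD = Css × Vd = 23.9 × 108 = 2581 mg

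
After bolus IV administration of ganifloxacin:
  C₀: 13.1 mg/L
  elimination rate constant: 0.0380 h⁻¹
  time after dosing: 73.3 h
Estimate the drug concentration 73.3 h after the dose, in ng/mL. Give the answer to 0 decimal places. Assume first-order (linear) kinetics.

C = C₀ · e^(−k·t) = 13.10 × e^(−0.03800 × 73.3)
  = 13.10 × 0.06170 = 0.8083 mg/L
Convert: 0.8083 mg/L × 1000 = 808.3 ng/mL

808 ng/mL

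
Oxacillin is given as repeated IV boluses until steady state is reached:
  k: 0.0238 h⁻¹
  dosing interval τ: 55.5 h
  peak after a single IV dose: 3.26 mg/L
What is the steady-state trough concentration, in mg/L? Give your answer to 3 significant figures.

1.19 mg/L

e^(−kτ) = e^(−0.02380 × 55.5) = 0.2669
Accumulation ratio R = 1 / (1 − e^(−kτ)) = 1 / (1 − 0.2669) = 1.364
Steady-state trough = C₀ × R × e^(−kτ) = 3.26 × 1.364 × 0.2669 = 1.187 mg/L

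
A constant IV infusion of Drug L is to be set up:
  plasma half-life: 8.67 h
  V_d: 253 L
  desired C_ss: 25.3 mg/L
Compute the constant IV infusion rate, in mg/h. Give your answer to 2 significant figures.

510 mg/h

k = ln2 / t½ = 0.693147 / 8.67 = 0.07995 h⁻¹
CL = k × Vd = 0.07995 × 253 = 20.23 L/h
At steady state, infusion rate R₀ = Css × CL = 25.3 × 20.23 = 511.8 mg/h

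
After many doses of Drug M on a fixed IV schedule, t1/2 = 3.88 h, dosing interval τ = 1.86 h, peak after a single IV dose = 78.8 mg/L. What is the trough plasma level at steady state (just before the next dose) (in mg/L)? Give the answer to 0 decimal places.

200 mg/L

k = ln2 / t½ = 0.693147 / 3.88 = 0.1786 h⁻¹
e^(−kτ) = e^(−0.1786 × 1.86) = 0.7173
Accumulation ratio R = 1 / (1 − e^(−kτ)) = 1 / (1 − 0.7173) = 3.537
Steady-state trough = C₀ × R × e^(−kτ) = 78.8 × 3.537 × 0.7173 = 199.9 mg/L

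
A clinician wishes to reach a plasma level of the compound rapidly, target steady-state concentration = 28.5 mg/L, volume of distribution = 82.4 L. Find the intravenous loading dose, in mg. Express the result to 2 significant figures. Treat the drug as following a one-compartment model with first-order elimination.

LD = Css × Vd = 28.5 × 82.4 = 2348 mg

2300 mg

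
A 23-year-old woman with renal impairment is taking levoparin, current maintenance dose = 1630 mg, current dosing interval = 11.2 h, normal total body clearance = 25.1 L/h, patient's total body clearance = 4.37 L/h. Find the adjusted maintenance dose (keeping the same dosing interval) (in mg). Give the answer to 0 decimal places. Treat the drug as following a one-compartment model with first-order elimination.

To keep the same average steady-state level, dosing rate must scale with clearance.
CL ratio = 4.37 / 25.1 = 0.1741
New dose (same interval) = 1630 × 0.1741 = 283.8 mg

284 mg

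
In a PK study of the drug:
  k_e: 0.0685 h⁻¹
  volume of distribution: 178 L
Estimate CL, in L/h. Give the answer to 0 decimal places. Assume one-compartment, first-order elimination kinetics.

12 L/h

CL = k × Vd = 0.0685 × 178 = 12.19 L/h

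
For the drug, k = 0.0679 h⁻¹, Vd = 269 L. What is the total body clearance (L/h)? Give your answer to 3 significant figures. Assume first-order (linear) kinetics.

CL = k × Vd = 0.0679 × 269 = 18.27 L/h

18.3 L/h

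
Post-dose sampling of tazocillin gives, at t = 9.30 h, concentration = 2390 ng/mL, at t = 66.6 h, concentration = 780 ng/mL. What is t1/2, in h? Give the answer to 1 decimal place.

35.5 h

k = ln(C₁/C₂) / (t₂ − t₁) = ln(2390/780) / (66.6 − 9.30)
  = 1.120 / 57.30 = 0.01955 h⁻¹
t½ = ln2 / k = 0.693147 / 0.01955 = 35.46 h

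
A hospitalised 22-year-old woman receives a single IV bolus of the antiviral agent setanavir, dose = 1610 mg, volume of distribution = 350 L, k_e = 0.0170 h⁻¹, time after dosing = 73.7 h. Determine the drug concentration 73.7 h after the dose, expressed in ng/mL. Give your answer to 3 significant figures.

C₀ = Dose / Vd = 1610 / 350 = 4.600 mg/L
C = C₀ · e^(−k·t) = 4.600 × e^(−0.01700 × 73.7)
  = 4.600 × 0.2857 = 1.314 mg/L
Convert: 1.314 mg/L × 1000 = 1314 ng/mL

1310 ng/mL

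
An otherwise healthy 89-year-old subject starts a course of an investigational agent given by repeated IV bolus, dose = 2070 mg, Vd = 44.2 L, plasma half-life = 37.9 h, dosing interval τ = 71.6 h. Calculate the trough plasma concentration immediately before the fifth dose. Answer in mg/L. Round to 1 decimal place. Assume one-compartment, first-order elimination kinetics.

C₀ per dose = Dose / Vd = 2070 / 44.2 = 46.83 mg/L
k = ln2 / t½ = 0.693147 / 37.9 = 0.01829 h⁻¹
Fraction remaining after one interval: r = e^(−kτ) = e^(−0.01829 × 71.6) = 0.2699
Before dose 5, 4 doses have been given (aged 1τ, 2τ, 3τ, 4τ).
C_trough = C₀ × (r + r² + … + r^4) = C₀ × r(1−r^4)/(1−r)
        = 46.83 × 0.2699 × (1 − 0.005307) / (1 − 0.2699) = 17.22 mg/L

17.2 mg/L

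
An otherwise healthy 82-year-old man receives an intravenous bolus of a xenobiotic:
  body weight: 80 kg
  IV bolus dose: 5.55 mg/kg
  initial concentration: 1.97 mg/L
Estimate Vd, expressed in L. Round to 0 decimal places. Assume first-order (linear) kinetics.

Dose = 5.55 × 80 = 444.0 mg
Vd = Dose / C₀ = 444.0 / 1.97 = 225.4 L

225 L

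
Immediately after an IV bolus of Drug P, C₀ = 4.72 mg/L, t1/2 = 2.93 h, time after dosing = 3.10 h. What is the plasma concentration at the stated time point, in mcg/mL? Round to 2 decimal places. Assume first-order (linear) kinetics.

2.27 mcg/mL

k = ln2 / t½ = 0.693147 / 2.93 = 0.2366 h⁻¹
C = C₀ · e^(−k·t) = 4.720 × e^(−0.2366 × 3.10)
  = 4.720 × 0.4802 = 2.267 mg/L
(2.267 mg/L = 2.267 mcg/mL)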